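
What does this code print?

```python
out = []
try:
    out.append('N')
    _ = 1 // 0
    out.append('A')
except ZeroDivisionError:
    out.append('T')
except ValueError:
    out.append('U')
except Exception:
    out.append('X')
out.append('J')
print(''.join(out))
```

Execution trace: 'N' (try body) → 'T' (except ZeroDivisionError) → 'J' (after the try/except). Output: NTJ

Answer: NTJ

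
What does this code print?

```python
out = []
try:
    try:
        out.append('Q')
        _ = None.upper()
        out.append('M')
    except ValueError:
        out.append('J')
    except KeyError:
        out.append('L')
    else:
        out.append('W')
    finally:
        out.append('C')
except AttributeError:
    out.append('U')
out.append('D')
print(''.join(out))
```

Execution trace: 'Q' (try body) → 'C' (finally) → 'U' (outer except AttributeError) → 'D' (after the try/except). Output: QCUD

Answer: QCUD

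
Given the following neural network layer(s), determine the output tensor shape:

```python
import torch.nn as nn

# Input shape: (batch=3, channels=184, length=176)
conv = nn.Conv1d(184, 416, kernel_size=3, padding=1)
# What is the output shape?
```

Input: (3, 184, 176) -> Output: (3, 416, 176)

Answer: (3, 416, 176)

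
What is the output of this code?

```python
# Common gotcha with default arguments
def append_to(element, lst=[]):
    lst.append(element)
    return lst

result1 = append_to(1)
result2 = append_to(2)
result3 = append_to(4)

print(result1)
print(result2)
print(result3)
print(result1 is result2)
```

Key concept: mutable default argument gotcha.
Step by step:
`result1 = append_to(1)` → result1 = [1]
`result2 = append_to(2)` → result1 = [1, 2] (same object as result2); result2 = [1, 2] (same object as result1)
`result3 = append_to(4)` → result1 = [1, 2, 4] (same object as result2, result3); result2 = [1, 2, 4] (same object as result1, result3); result3 = [1, 2, 4] (same object as result1, result2)
`print(result1)` → prints [1, 2, 4]
`print(result2)` → prints [1, 2, 4]
`print(result3)` → prints [1, 2, 4]
`print(result1 is result2)` → prints True

Answer:
[1, 2, 4]
[1, 2, 4]
[1, 2, 4]
True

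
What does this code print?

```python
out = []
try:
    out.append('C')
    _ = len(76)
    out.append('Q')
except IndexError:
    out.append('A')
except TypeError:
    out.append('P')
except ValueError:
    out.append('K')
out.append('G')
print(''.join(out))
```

Execution trace: 'C' (try body) → 'P' (except TypeError) → 'G' (after the try/except). Output: CPG

Answer: CPG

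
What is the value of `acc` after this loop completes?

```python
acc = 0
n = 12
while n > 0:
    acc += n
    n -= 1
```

Sum 12 down to 1
`acc` takes the values: 0 → 12 → 23 → 33 → 42 → 50 → 57 → 63 → 68 → 72 → 75 → 77 → 78

Answer: 78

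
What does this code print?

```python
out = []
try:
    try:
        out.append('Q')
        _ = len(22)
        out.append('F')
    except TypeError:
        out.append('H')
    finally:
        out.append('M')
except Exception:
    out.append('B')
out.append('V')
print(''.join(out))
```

Execution trace: 'Q' (inner try body) → 'H' (inner except TypeError) → 'M' (inner finally) → 'V' (after the try/except). Output: QHMV

Answer: QHMV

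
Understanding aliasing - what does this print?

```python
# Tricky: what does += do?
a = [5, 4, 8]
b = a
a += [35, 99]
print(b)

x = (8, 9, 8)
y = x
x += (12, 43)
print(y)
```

Key concept: += behavior differs for mutable vs immutable.
Step by step:
`a = [5, 4, 8]` → a = [5, 4, 8]
`b = a` → b = [5, 4, 8] (same object as a)
`a += [35, 99]` → a = [5, 4, 8, 35, 99] (same object as b); b = [5, 4, 8, 35, 99] (same object as a)
`print(b)` → prints [5, 4, 8, 35, 99]
`x = (8, 9, 8)` → x = (8, 9, 8)
`y = x` → y = (8, 9, 8)
`x += (12, 43)` → x = (8, 9, 8, 12, 43)
`print(y)` → prints (8, 9, 8)

Answer:
[5, 4, 8, 35, 99]
(8, 9, 8)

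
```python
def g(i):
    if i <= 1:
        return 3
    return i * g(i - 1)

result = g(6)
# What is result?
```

g(6) = 6 * 5 * 4 * 3 * 2 * 3 = 2160

Answer: 2160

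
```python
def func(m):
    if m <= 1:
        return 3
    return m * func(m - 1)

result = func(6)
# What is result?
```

func(6) = 6 * 5 * 4 * 3 * 2 * 3 = 2160

Answer: 2160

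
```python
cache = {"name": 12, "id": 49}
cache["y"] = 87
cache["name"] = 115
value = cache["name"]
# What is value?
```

Trace:
`cache = {"name": 12, "id": 49}` → cache = {'name': 12, 'id': 49}
`cache["y"] = 87` → cache = {'name': 12, 'id': 49, 'y': 87}
`cache["name"] = 115` → cache = {'name': 115, 'id': 49, 'y': 87}
`value = cache["name"]` → value = 115
So value = 115

Answer: 115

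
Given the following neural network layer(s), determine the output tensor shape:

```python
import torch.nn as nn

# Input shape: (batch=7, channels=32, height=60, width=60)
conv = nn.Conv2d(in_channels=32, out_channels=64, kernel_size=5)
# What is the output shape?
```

Input: (7, 32, 60, 60) -> Output: (7, 64, 56, 56)

Answer: (7, 64, 56, 56)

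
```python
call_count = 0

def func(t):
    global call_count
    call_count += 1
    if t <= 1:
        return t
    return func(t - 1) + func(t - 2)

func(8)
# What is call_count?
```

Calls(t) = 1 + Calls(t-1) + Calls(t-2); Calls(0)=Calls(1)=1. For t=8 this gives 67.

Answer: 67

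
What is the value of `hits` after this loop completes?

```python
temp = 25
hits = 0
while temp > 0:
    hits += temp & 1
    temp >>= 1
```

Count set bits in 25 (binary: 0b11001)
`hits` takes the values: 0 → 1 → 2 → 3

Answer: 3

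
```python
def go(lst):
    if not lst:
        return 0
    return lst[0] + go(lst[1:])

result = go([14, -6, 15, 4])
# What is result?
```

14 + (-6) + 15 + 4 + 0 = 27

Answer: 27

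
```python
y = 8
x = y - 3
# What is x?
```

Trace:
`y = 8` → y = 8
`x = y - 3` → x = 5
So x = 5

Answer: 5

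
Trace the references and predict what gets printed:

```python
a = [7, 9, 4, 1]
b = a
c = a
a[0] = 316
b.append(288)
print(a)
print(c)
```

Key concept: multiple aliases.
Step by step:
`a = [7, 9, 4, 1]` → a = [7, 9, 4, 1]
`b = a` → b = [7, 9, 4, 1] (same object as a)
`c = a` → c = [7, 9, 4, 1] (same object as a, b)
`a[0] = 316` → a = [316, 9, 4, 1] (same object as b, c); b = [316, 9, 4, 1] (same object as a, c); c = [316, 9, 4, 1] (same object as a, b)
`b.append(288)` → a = [316, 9, 4, 1, 288] (same object as b, c); b = [316, 9, 4, 1, 288] (same object as a, c); c = [316, 9, 4, 1, 288] (same object as a, b)
`print(a)` → prints [316, 9, 4, 1, 288]
`print(c)` → prints [316, 9, 4, 1, 288]

Answer:
[316, 9, 4, 1, 288]
[316, 9, 4, 1, 288]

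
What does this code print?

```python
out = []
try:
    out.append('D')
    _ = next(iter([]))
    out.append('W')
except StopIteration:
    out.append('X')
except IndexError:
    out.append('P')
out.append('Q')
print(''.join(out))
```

Execution trace: 'D' (try body) → 'X' (except StopIteration) → 'Q' (after the try/except). Output: DXQ

Answer: DXQ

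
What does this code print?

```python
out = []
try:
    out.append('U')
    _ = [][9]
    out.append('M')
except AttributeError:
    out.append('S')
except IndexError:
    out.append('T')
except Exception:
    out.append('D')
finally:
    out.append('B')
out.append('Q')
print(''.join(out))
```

Execution trace: 'U' (try body) → 'T' (except IndexError) → 'B' (finally) → 'Q' (after the try/except). Output: UTBQ

Answer: UTBQ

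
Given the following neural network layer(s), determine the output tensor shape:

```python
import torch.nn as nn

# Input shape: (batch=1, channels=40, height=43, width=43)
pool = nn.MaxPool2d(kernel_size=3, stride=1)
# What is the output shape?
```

Input: (1, 40, 43, 43) -> Output: (1, 40, 41, 41)

Answer: (1, 40, 41, 41)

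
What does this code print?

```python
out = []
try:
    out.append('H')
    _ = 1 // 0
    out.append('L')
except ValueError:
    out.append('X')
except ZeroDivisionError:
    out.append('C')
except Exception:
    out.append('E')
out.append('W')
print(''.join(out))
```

Execution trace: 'H' (try body) → 'C' (except ZeroDivisionError) → 'W' (after the try/except). Output: HCW

Answer: HCW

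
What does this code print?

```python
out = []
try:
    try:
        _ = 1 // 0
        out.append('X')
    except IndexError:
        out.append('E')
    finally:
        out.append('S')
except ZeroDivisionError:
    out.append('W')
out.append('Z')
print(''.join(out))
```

Execution trace: 'S' (finally) → 'W' (outer except ZeroDivisionError) → 'Z' (after the try/except). Output: SWZ

Answer: SWZ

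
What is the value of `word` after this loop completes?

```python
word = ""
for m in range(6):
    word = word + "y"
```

Repeat 'y' 6 times
`word` takes the values: "" → "y" → "yy" → "yyy" → "yyyy" → "yyyyy" → "yyyyyy"

Answer: "yyyyyy"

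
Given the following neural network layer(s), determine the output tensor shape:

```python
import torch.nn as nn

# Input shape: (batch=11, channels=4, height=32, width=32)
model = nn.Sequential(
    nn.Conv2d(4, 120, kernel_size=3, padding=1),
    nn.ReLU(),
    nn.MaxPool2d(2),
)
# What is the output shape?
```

Input: (11, 4, 32, 32) -> after Conv2d: (11, 120, 32, 32) -> after ReLU: (11, 120, 32, 32) -> Output: (11, 120, 16, 16)

Answer: (11, 120, 16, 16)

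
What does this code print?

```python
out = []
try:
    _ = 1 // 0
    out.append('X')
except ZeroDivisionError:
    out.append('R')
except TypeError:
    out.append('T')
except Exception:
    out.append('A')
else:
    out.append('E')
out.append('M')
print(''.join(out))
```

Execution trace: 'R' (except ZeroDivisionError) → 'M' (after the try/except). Output: RM

Answer: RM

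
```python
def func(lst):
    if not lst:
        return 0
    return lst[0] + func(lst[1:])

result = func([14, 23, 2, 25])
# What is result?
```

14 + 23 + 2 + 25 + 0 = 64

Answer: 64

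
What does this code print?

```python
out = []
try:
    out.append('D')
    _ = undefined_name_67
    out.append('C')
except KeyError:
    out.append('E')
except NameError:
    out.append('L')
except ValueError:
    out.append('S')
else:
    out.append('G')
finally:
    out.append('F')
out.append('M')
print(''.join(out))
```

Execution trace: 'D' (try body) → 'L' (except NameError) → 'F' (finally) → 'M' (after the try/except). Output: DLFM

Answer: DLFM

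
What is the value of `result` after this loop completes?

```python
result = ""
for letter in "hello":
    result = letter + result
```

Reverse 'hello'
`result` takes the values: "" → "h" → "eh" → "leh" → "lleh" → "olleh"

Answer: "olleh"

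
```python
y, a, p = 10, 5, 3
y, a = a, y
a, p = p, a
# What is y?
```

Trace:
`y, a, p = 10, 5, 3` → y = 10; a = 5; p = 3
`y, a = a, y` → y = 5; a = 10
`a, p = p, a` → a = 3; p = 10
So y = 5

Answer: 5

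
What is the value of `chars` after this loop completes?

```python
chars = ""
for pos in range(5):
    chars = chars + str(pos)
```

Concatenate digits 0 to 4
`chars` takes the values: "" → "0" → "01" → "012" → "0123" → "01234"

Answer: "01234"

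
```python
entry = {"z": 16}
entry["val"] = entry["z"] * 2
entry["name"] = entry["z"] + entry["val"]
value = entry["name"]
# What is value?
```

Trace:
`entry = {"z": 16}` → entry = {'z': 16}
`entry["val"] = entry["z"] * 2` → entry = {'z': 16, 'val': 32}
`entry["name"] = entry["z"] + entry["val"]` → entry = {'z': 16, 'val': 32, 'name': 48}
`value = entry["name"]` → value = 48
So value = 48

Answer: 48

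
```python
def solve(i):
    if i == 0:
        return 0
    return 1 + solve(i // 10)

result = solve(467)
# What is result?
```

Count of digits of 467: 3

Answer: 3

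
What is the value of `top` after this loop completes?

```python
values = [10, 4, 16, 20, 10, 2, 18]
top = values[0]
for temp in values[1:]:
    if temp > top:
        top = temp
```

Maximum of [10, 4, 16, 20, 10, 2, 18]
`top` takes the values: 10 → 16 → 20

Answer: 20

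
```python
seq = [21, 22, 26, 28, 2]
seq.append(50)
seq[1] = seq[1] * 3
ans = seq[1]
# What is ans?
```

Trace:
`seq = [21, 22, 26, 28, 2]` → seq = [21, 22, 26, 28, 2]
`seq.append(50)` → seq = [21, 22, 26, 28, 2, 50]
`seq[1] = seq[1] * 3` → seq = [21, 66, 26, 28, 2, 50]
`ans = seq[1]` → ans = 66
So ans = 66

Answer: 66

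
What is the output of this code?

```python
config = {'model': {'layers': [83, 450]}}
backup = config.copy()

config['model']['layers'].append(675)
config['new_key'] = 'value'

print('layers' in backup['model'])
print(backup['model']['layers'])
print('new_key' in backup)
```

Key concept: shallow copy gotcha with nested dict.
Step by step:
`config = {'model': {'layers': [83, 450]}}` → config = {'model': {'layers': [83, 450]}}
`backup = config.copy()` → backup = {'model': {'layers': [83, 450]}}
`config['model']['layers'].append(675)` → config = {'model': {'layers': [83, 450, 675]}}; backup = {'model': {'layers': [83, 450, 675]}}
`config['new_key'] = 'value'` → config = {'model': {'layers': [83, 450, 675]}, 'new_key': 'value'}
`print('layers' in backup['model'])` → prints True
`print(backup['model']['layers'])` → prints [83, 450, 675]
`print('new_key' in backup)` → prints False

Answer:
True
[83, 450, 675]
False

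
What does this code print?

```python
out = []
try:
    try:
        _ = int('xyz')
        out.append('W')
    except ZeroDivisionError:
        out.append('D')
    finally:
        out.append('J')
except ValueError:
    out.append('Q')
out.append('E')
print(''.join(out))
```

Execution trace: 'J' (finally) → 'Q' (outer except ValueError) → 'E' (after the try/except). Output: JQE

Answer: JQE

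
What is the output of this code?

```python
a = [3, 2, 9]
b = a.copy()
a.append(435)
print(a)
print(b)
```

Key concept: list.copy() creates independent copy.
Step by step:
`a = [3, 2, 9]` → a = [3, 2, 9]
`b = a.copy()` → b = [3, 2, 9]
`a.append(435)` → a = [3, 2, 9, 435]
`print(a)` → prints [3, 2, 9, 435]
`print(b)` → prints [3, 2, 9]

Answer:
[3, 2, 9, 435]
[3, 2, 9]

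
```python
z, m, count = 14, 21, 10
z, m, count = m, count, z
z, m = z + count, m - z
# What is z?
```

Trace:
`z, m, count = 14, 21, 10` → z = 14; m = 21; count = 10
`z, m, count = m, count, z` → z = 21; m = 10; count = 14
`z, m = z + count, m - z` → z = 35; m = -11
So z = 35

Answer: 35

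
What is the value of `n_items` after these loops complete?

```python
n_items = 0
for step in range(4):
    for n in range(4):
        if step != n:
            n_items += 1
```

4² - 4 (exclude diagonal)
`n_items` takes the values: 0 → 1 → 2 → 3 → 4 → 5 → 6 → 7 → 8 → 9 → 10 → 11 → 12

Answer: 12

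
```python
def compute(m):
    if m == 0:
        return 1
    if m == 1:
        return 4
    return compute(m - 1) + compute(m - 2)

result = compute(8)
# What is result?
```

Build up from base cases: compute(0)=1, compute(1)=4, compute(2)=5, compute(3)=9, compute(4)=14, compute(5)=23, compute(6)=37, ..., compute(8)=97

Answer: 97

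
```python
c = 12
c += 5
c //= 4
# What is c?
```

Trace:
`c = 12` → c = 12
`c += 5` → c = 17
`c //= 4` → c = 4
So c = 4

Answer: 4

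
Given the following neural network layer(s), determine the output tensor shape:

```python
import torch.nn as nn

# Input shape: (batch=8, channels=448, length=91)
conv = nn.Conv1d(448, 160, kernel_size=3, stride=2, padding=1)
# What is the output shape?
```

Input: (8, 448, 91) -> Output: (8, 160, 46)

Answer: (8, 160, 46)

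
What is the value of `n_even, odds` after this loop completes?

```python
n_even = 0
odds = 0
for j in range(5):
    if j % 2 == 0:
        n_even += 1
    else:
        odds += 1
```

Count evens and odds in range(5)
`n_even, odds` takes the values: (0, 0) → (1, 0) → (1, 1) → (2, 1) → (2, 2) → (3, 2)

Answer: 3, 2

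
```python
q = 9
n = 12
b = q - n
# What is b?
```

Trace:
`q = 9` → q = 9
`n = 12` → n = 12
`b = q - n` → b = -3
So b = -3

Answer: -3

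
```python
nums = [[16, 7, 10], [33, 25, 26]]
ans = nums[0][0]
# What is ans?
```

Trace:
`nums = [[16, 7, 10], [33, 25, 26]]` → nums = [[16, 7, 10], [33, 25, 26]]
`ans = nums[0][0]` → ans = 16
So ans = 16

Answer: 16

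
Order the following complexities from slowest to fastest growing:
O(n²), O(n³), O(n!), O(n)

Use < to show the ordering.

Ordered by growth rate: O(n) < O(n²) < O(n³) < O(n!)

Answer: O(n) < O(n²) < O(n³) < O(n!)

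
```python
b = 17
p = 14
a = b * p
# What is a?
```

Trace:
`b = 17` → b = 17
`p = 14` → p = 14
`a = b * p` → a = 238
So a = 238

Answer: 238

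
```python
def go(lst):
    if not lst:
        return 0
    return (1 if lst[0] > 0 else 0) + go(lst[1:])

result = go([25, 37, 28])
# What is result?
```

Count of positive elements in [25, 37, 28] = 3

Answer: 3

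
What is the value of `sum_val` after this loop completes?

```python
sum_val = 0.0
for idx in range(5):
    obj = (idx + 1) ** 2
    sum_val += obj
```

Sum of squared losses 1² + 2² + ... + 5²
`sum_val` takes the values: 0.0 → 1.0 → 5.0 → 14.0 → 30.0 → 55.0

Answer: 55.0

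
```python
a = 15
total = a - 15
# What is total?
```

Trace:
`a = 15` → a = 15
`total = a - 15` → total = 0
So total = 0

Answer: 0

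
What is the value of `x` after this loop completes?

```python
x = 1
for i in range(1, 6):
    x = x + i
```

Start at 1, add 1 through 5
`x` takes the values: 1 → 2 → 4 → 7 → 11 → 16

Answer: 16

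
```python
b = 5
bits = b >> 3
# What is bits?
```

Trace:
`b = 5` → b = 5
`bits = b >> 3` → bits = 0
So bits = 0

Answer: 0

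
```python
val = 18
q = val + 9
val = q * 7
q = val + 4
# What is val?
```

Trace:
`val = 18` → val = 18
`q = val + 9` → q = 27
`val = q * 7` → val = 189
`q = val + 4` → q = 193
So val = 189

Answer: 189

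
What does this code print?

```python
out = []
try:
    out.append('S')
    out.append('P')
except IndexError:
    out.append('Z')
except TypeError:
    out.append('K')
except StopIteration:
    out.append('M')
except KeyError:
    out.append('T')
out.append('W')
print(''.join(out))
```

Execution trace: 'S' (try body) → 'P' (try body, no exception) → 'W' (after the try/except). Output: SPW

Answer: SPW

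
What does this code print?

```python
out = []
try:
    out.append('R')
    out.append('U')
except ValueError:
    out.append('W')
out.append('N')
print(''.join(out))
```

Execution trace: 'R' (try body) → 'U' (try body, no exception) → 'N' (after the try/except). Output: RUN

Answer: RUN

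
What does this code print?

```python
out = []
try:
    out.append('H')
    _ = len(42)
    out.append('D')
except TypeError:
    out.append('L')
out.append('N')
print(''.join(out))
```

Execution trace: 'H' (try body) → 'L' (except TypeError) → 'N' (after the try/except). Output: HLN

Answer: HLN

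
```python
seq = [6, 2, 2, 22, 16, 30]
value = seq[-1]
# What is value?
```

Trace:
`seq = [6, 2, 2, 22, 16, 30]` → seq = [6, 2, 2, 22, 16, 30]
`value = seq[-1]` → value = 30
So value = 30

Answer: 30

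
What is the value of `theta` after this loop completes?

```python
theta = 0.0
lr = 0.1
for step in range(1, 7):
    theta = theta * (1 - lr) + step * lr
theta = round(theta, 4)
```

Moving average with lr=0.1
`theta` takes the values: 0.0 → 0.1 → 0.29 → 0.561 → 0.9049 → 1.31441 → 1.782969 → 1.783

Answer: 1.783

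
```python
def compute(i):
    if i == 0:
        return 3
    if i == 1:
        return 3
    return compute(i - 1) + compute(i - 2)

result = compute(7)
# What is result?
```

Build up from base cases: compute(0)=3, compute(1)=3, compute(2)=6, compute(3)=9, compute(4)=15, compute(5)=24, compute(6)=39, ..., compute(7)=63

Answer: 63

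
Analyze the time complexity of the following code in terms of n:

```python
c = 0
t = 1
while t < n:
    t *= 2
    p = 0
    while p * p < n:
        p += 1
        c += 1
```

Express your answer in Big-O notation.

Each loop level contributes: log n × √n. Multiplying the contributions gives O(√n log n).

Answer: O(√n log n)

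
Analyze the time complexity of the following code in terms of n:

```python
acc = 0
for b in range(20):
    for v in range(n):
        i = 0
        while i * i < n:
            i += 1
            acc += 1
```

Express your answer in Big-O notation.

Each loop level contributes: 1 × n × √n. Multiplying the contributions gives O(n√n).

Answer: O(n√n)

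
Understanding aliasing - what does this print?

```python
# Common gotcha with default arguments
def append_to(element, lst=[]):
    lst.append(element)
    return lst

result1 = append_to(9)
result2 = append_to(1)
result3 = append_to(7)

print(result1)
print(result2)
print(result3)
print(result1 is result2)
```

Key concept: mutable default argument gotcha.
Step by step:
`result1 = append_to(9)` → result1 = [9]
`result2 = append_to(1)` → result1 = [9, 1] (same object as result2); result2 = [9, 1] (same object as result1)
`result3 = append_to(7)` → result1 = [9, 1, 7] (same object as result2, result3); result2 = [9, 1, 7] (same object as result1, result3); result3 = [9, 1, 7] (same object as result1, result2)
`print(result1)` → prints [9, 1, 7]
`print(result2)` → prints [9, 1, 7]
`print(result3)` → prints [9, 1, 7]
`print(result1 is result2)` → prints True

Answer:
[9, 1, 7]
[9, 1, 7]
[9, 1, 7]
True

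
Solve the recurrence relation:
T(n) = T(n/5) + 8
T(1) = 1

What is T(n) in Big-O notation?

Each step divides n by 5 and adds 8. After log_5(n) steps we reach T(1)=1. So T(n) = 8·log_5(n) + 1 = O(log n).

Answer: O(log n)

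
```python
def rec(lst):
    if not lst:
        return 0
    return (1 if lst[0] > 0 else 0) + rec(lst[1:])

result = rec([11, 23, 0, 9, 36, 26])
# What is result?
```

Count of positive elements in [11, 23, 0, 9, 36, 26] = 5

Answer: 5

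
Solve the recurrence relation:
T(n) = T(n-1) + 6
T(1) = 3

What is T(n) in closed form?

Unrolling: T(n) = T(1) + 6·(n-1) = 3 + 6(n-1) = 6n - 3.

Answer: T(n) = 6n - 3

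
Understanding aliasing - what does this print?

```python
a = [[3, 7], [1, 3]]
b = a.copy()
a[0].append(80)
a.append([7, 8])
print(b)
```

Key concept: shallow copy with nested lists.
Step by step:
`a = [[3, 7], [1, 3]]` → a = [[3, 7], [1, 3]]
`b = a.copy()` → b = [[3, 7], [1, 3]]
`a[0].append(80)` → a = [[3, 7, 80], [1, 3]]; b = [[3, 7, 80], [1, 3]]
`a.append([7, 8])` → a = [[3, 7, 80], [1, 3], [7, 8]]
`print(b)` → prints [[3, 7, 80], [1, 3]]

Answer: [[3, 7, 80], [1, 3]]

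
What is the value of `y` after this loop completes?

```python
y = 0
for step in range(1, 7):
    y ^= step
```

XOR of 1 to 6
`y` takes the values: 0 → 1 → 3 → 0 → 4 → 1 → 7

Answer: 7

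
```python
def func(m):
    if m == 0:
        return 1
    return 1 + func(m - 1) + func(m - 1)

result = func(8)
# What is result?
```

func(m) = 1 + 2·func(m-1), func(0)=1. Closed form: (1+1)·2^8 - 1 = 511.

Answer: 511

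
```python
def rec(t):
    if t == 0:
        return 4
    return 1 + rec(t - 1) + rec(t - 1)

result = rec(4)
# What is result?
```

rec(t) = 1 + 2·rec(t-1), rec(0)=4. Closed form: (4+1)·2^4 - 1 = 79.

Answer: 79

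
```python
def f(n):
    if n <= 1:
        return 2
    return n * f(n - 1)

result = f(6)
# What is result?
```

f(6) = 6 * 5 * 4 * 3 * 2 * 2 = 1440

Answer: 1440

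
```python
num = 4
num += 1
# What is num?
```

Trace:
`num = 4` → num = 4
`num += 1` → num = 5
So num = 5

Answer: 5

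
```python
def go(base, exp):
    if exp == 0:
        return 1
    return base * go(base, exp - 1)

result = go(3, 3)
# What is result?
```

go(3, 3) = 3 * 3 * 3 = 27

Answer: 27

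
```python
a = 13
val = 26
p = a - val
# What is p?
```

Trace:
`a = 13` → a = 13
`val = 26` → val = 26
`p = a - val` → p = -13
So p = -13

Answer: -13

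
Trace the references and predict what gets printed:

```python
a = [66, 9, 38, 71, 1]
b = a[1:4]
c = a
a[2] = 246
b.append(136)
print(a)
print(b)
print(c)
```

Key concept: slice vs alias.
Step by step:
`a = [66, 9, 38, 71, 1]` → a = [66, 9, 38, 71, 1]
`b = a[1:4]` → b = [9, 38, 71]
`c = a` → c = [66, 9, 38, 71, 1] (same object as a)
`a[2] = 246` → a = [66, 9, 246, 71, 1] (same object as c); c = [66, 9, 246, 71, 1] (same object as a)
`b.append(136)` → b = [9, 38, 71, 136]
`print(a)` → prints [66, 9, 246, 71, 1]
`print(b)` → prints [9, 38, 71, 136]
`print(c)` → prints [66, 9, 246, 71, 1]

Answer:
[66, 9, 246, 71, 1]
[9, 38, 71, 136]
[66, 9, 246, 71, 1]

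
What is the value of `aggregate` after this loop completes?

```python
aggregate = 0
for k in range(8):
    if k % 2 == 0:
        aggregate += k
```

Sum of even numbers 0 to 7
`aggregate` takes the values: 0 → 2 → 6 → 12

Answer: 12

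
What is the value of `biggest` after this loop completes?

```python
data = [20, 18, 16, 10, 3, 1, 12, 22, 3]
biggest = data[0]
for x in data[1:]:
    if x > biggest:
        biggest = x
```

Maximum of [20, 18, 16, 10, 3, 1, 12, 22, 3]
`biggest` takes the values: 20 → 22

Answer: 22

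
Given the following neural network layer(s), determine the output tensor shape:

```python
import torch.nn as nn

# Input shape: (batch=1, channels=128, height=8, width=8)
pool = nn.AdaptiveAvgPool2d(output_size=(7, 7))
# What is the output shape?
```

Input: (1, 128, 8, 8) -> Output: (1, 128, 7, 7)

Answer: (1, 128, 7, 7)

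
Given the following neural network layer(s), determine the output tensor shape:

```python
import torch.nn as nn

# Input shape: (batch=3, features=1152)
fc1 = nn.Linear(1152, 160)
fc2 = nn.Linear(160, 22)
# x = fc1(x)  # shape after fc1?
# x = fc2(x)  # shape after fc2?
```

Input: (3, 1152) -> after fc1: (3, 160) -> Output: (3, 22)

Answer: (3, 22)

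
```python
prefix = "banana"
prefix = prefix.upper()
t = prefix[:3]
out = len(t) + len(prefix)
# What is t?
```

Trace:
`prefix = "banana"` → prefix = 'banana'
`prefix = prefix.upper()` → prefix = 'BANANA'
`t = prefix[:3]` → t = 'BAN'
`out = len(t) + len(prefix)` → out = 9
So t = 'BAN'

Answer: 'BAN'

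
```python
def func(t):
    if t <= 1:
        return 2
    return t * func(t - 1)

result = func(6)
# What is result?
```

func(6) = 6 * 5 * 4 * 3 * 2 * 2 = 1440

Answer: 1440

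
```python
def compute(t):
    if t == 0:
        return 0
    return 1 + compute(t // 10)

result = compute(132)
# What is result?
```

Count of digits of 132: 3

Answer: 3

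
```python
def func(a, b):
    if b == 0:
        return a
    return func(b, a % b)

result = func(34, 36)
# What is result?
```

func(34, 36) -> func(36, 34) -> func(34, 2) -> func(2, 0) -> 2

Answer: 2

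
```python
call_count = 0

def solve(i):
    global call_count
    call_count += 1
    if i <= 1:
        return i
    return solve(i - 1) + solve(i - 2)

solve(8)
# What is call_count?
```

Calls(i) = 1 + Calls(i-1) + Calls(i-2); Calls(0)=Calls(1)=1. For i=8 this gives 67.

Answer: 67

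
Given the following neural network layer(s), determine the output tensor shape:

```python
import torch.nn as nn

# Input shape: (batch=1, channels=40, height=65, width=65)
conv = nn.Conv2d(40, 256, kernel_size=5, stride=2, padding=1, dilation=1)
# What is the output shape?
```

Input: (1, 40, 65, 65) -> Output: (1, 256, 32, 32)

Answer: (1, 256, 32, 32)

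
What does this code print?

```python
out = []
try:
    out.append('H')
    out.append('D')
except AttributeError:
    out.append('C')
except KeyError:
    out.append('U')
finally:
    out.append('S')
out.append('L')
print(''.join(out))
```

Execution trace: 'H' (try body) → 'D' (try body, no exception) → 'S' (finally) → 'L' (after the try/except). Output: HDSL

Answer: HDSL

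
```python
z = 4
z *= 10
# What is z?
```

Trace:
`z = 4` → z = 4
`z *= 10` → z = 40
So z = 40

Answer: 40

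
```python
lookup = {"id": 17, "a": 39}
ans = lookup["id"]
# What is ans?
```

Trace:
`lookup = {"id": 17, "a": 39}` → lookup = {'id': 17, 'a': 39}
`ans = lookup["id"]` → ans = 17
So ans = 17

Answer: 17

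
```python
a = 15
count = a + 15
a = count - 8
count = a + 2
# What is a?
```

Trace:
`a = 15` → a = 15
`count = a + 15` → count = 30
`a = count - 8` → a = 22
`count = a + 2` → count = 24
So a = 22

Answer: 22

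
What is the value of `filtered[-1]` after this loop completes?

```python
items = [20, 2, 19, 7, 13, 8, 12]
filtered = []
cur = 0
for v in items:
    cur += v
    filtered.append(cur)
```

Cumulative sum ends at 81
`filtered` takes the values: [] → [20] → [20, 22] → [20, 22, 41] → [20, 22, 41, 48] → [20, 22, 41, 48, 61] → [20, 22, 41, 48, 61, 69] → [20, 22, 41, 48, 61, 69, 81]
So `filtered[-1]` = 81

Answer: 81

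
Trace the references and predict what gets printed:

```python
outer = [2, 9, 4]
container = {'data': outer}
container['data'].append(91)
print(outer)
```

Key concept: dict holds reference to list.
Step by step:
`outer = [2, 9, 4]` → outer = [2, 9, 4]
`container = {'data': outer}` → container = {'data': [2, 9, 4]}
`container['data'].append(91)` → outer = [2, 9, 4, 91]; container = {'data': [2, 9, 4, 91]}
`print(outer)` → prints [2, 9, 4, 91]

Answer: [2, 9, 4, 91]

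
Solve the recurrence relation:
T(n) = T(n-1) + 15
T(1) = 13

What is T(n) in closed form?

Unrolling: T(n) = T(1) + 15·(n-1) = 13 + 15(n-1) = 15n - 2.

Answer: T(n) = 15n - 2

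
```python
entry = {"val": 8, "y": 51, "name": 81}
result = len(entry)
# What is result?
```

Trace:
`entry = {"val": 8, "y": 51, "name": 81}` → entry = {'val': 8, 'y': 51, 'name': 81}
`result = len(entry)` → result = 3
So result = 3

Answer: 3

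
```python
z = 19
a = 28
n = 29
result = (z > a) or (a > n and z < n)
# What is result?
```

Trace:
`z = 19` → z = 19
`a = 28` → a = 28
`n = 29` → n = 29
`result = (z > a) or (a > n and z < n)` → result = False
So result = False

Answer: False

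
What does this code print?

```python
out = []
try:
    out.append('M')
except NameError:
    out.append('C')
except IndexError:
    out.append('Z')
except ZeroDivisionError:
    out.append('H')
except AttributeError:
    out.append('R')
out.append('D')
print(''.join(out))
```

Execution trace: 'M' (try body, no exception) → 'D' (after the try/except). Output: MD

Answer: MD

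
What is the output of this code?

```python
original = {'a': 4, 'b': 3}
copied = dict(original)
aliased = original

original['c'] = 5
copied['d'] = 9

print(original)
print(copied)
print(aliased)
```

Key concept: dict() creates copy, assignment creates alias.
Step by step:
`original = {'a': 4, 'b': 3}` → original = {'a': 4, 'b': 3}
`copied = dict(original)` → copied = {'a': 4, 'b': 3}
`aliased = original` → aliased = {'a': 4, 'b': 3} (same object as original)
`original['c'] = 5` → original = {'a': 4, 'b': 3, 'c': 5} (same object as aliased); aliased = {'a': 4, 'b': 3, 'c': 5} (same object as original)
`copied['d'] = 9` → copied = {'a': 4, 'b': 3, 'd': 9}
`print(original)` → prints {'a': 4, 'b': 3, 'c': 5}
`print(copied)` → prints {'a': 4, 'b': 3, 'd': 9}
`print(aliased)` → prints {'a': 4, 'b': 3, 'c': 5}

Answer:
{'a': 4, 'b': 3, 'c': 5}
{'a': 4, 'b': 3, 'd': 9}
{'a': 4, 'b': 3, 'c': 5}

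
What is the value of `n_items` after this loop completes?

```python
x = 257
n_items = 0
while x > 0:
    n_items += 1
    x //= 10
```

Count digits by repeated division by 10
`n_items` takes the values: 0 → 1 → 2 → 3

Answer: 3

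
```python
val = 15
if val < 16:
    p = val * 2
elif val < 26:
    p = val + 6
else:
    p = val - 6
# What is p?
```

Trace:
`val = 15` → val = 15
`if val < 16: ...` → val < 16 is True → p = 30
So p = 30

Answer: 30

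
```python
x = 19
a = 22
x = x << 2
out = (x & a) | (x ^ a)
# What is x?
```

Trace:
`x = 19` → x = 19
`a = 22` → a = 22
`x = x << 2` → x = 76
`out = (x & a) | (x ^ a)` → out = 94
So x = 76

Answer: 76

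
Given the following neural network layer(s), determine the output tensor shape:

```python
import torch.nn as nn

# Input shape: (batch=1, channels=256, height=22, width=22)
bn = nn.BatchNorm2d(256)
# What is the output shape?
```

Input: (1, 256, 22, 22) -> Output: (1, 256, 22, 22)

Answer: (1, 256, 22, 22)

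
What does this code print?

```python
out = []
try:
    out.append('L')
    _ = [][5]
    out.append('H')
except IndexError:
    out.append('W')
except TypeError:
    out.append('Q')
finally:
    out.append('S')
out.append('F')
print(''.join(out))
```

Execution trace: 'L' (try body) → 'W' (except IndexError) → 'S' (finally) → 'F' (after the try/except). Output: LWSF

Answer: LWSF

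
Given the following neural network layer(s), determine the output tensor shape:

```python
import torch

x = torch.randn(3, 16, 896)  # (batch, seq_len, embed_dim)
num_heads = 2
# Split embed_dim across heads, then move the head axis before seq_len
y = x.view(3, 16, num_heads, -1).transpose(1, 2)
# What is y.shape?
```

Input: (3, 16, 896) -> head_dim = 896 // 2 = 448; after view: (3, 16, 2, 448) -> after transpose(1, 2): (3, 2, 16, 448) -> Output: (3, 2, 16, 448)

Answer: (3, 2, 16, 448)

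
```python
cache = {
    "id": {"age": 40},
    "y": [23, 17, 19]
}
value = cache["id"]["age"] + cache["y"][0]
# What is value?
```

Trace:
`cache = { ...` → cache = {'id': {'age': 40}, 'y': [23, 17, 19]}
`value = cache["id"]["age"] + cache["y"][0]` → value = 63
So value = 63

Answer: 63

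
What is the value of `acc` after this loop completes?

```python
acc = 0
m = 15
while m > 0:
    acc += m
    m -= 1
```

Sum 15 down to 1
`acc` takes the values: 0 → 15 → 29 → 42 → 54 → 65 → 75 → 84 → 92 → 99 → 105 → 110 → 114 → 117 → 119 → 120

Answer: 120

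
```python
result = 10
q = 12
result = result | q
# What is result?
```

Trace:
`result = 10` → result = 10
`q = 12` → q = 12
`result = result | q` → result = 14
So result = 14

Answer: 14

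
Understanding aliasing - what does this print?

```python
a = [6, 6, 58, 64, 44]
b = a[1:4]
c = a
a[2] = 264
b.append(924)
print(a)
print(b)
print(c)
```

Key concept: slice vs alias.
Step by step:
`a = [6, 6, 58, 64, 44]` → a = [6, 6, 58, 64, 44]
`b = a[1:4]` → b = [6, 58, 64]
`c = a` → c = [6, 6, 58, 64, 44] (same object as a)
`a[2] = 264` → a = [6, 6, 264, 64, 44] (same object as c); c = [6, 6, 264, 64, 44] (same object as a)
`b.append(924)` → b = [6, 58, 64, 924]
`print(a)` → prints [6, 6, 264, 64, 44]
`print(b)` → prints [6, 58, 64, 924]
`print(c)` → prints [6, 6, 264, 64, 44]

Answer:
[6, 6, 264, 64, 44]
[6, 58, 64, 924]
[6, 6, 264, 64, 44]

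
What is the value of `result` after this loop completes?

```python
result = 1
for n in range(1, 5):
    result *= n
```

4! = 24
`result` takes the values: 1 → 2 → 6 → 24

Answer: 24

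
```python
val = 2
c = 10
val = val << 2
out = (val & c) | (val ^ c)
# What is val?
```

Trace:
`val = 2` → val = 2
`c = 10` → c = 10
`val = val << 2` → val = 8
`out = (val & c) | (val ^ c)` → out = 10
So val = 8

Answer: 8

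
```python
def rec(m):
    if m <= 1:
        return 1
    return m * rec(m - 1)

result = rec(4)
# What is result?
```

rec(4) = 4 * 3 * 2 * 1 = 24

Answer: 24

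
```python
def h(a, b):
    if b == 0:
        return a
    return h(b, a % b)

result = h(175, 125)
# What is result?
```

h(175, 125) -> h(125, 50) -> h(50, 25) -> h(25, 0) -> 25

Answer: 25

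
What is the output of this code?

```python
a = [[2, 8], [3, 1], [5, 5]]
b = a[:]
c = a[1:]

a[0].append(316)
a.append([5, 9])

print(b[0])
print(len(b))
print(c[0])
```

Key concept: slice with nested mutation.
Step by step:
`a = [[2, 8], [3, 1], [5, 5]]` → a = [[2, 8], [3, 1], [5, 5]]
`b = a[:]` → b = [[2, 8], [3, 1], [5, 5]]
`c = a[1:]` → c = [[3, 1], [5, 5]]
`a[0].append(316)` → a = [[2, 8, 316], [3, 1], [5, 5]]; b = [[2, 8, 316], [3, 1], [5, 5]]
`a.append([5, 9])` → a = [[2, 8, 316], [3, 1], [5, 5], [5, 9]]
`print(b[0])` → prints [2, 8, 316]
`print(len(b))` → prints 3
`print(c[0])` → prints [3, 1]

Answer:
[2, 8, 316]
3
[3, 1]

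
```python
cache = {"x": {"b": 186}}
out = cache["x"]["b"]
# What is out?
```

Trace:
`cache = {"x": {"b": 186}}` → cache = {'x': {'b': 186}}
`out = cache["x"]["b"]` → out = 186
So out = 186

Answer: 186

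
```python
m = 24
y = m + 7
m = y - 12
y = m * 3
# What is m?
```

Trace:
`m = 24` → m = 24
`y = m + 7` → y = 31
`m = y - 12` → m = 19
`y = m * 3` → y = 57
So m = 19

Answer: 19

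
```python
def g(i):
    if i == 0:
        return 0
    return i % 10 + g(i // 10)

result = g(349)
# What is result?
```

Sum of digits of 349: 9 + 4 + 3 = 16

Answer: 16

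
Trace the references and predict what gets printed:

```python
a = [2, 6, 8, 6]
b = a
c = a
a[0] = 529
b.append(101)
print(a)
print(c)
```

Key concept: multiple aliases.
Step by step:
`a = [2, 6, 8, 6]` → a = [2, 6, 8, 6]
`b = a` → b = [2, 6, 8, 6] (same object as a)
`c = a` → c = [2, 6, 8, 6] (same object as a, b)
`a[0] = 529` → a = [529, 6, 8, 6] (same object as b, c); b = [529, 6, 8, 6] (same object as a, c); c = [529, 6, 8, 6] (same object as a, b)
`b.append(101)` → a = [529, 6, 8, 6, 101] (same object as b, c); b = [529, 6, 8, 6, 101] (same object as a, c); c = [529, 6, 8, 6, 101] (same object as a, b)
`print(a)` → prints [529, 6, 8, 6, 101]
`print(c)` → prints [529, 6, 8, 6, 101]

Answer:
[529, 6, 8, 6, 101]
[529, 6, 8, 6, 101]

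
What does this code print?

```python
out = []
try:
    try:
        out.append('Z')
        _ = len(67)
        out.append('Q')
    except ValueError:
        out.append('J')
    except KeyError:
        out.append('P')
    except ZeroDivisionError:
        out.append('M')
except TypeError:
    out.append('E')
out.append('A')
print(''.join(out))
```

Execution trace: 'Z' (try body) → 'E' (outer except TypeError) → 'A' (after the try/except). Output: ZEA

Answer: ZEA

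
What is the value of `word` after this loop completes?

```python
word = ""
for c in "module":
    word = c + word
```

Reverse 'module'
`word` takes the values: "" → "m" → "om" → "dom" → "udom" → "ludom" → "eludom"

Answer: "eludom"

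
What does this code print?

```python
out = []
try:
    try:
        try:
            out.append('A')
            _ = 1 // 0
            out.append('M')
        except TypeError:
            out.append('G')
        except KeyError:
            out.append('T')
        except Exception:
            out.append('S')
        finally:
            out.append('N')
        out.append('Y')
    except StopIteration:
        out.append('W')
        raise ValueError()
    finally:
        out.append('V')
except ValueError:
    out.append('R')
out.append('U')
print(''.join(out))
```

Execution trace: 'A' (inner try body) → 'S' (inner except Exception) → 'N' (inner finally) → 'Y' (try body, no exception) → 'V' (finally) → 'U' (after the try/except). Output: ASNYVU

Answer: ASNYVU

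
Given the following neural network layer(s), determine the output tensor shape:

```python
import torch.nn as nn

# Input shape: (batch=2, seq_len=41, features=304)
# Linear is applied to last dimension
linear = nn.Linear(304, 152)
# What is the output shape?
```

Input: (2, 41, 304) -> Output: (2, 41, 152)

Answer: (2, 41, 152)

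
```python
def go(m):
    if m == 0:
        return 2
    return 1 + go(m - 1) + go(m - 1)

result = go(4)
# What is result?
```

go(m) = 1 + 2·go(m-1), go(0)=2. Closed form: (2+1)·2^4 - 1 = 47.

Answer: 47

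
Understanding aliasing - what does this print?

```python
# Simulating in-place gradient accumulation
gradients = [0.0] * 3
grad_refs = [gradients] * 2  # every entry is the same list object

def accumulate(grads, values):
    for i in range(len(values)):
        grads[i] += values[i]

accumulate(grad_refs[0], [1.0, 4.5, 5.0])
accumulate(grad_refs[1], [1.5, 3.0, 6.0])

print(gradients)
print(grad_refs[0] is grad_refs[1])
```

Key concept: gradient accumulation aliasing.
Step by step:
`gradients = [0.0] * 3` → gradients = [0.0, 0.0, 0.0]
`grad_refs = [gradients] * 2` → grad_refs = [[0.0, 0.0, 0.0], [0.0, 0.0, 0.0]]
`accumulate(grad_refs[0], [1.0, 4.5, 5.0])` → gradients = [1.0, 4.5, 5.0]; grad_refs = [[1.0, 4.5, 5.0], [1.0, 4.5, 5.0]]
`accumulate(grad_refs[1], [1.5, 3.0, 6.0])` → gradients = [2.5, 7.5, 11.0]; grad_refs = [[2.5, 7.5, 11.0], [2.5, 7.5, 11.0]]
`print(gradients)` → prints [2.5, 7.5, 11.0]
`print(grad_refs[0] is grad_refs[1])` → prints True

Answer:
[2.5, 7.5, 11.0]
True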